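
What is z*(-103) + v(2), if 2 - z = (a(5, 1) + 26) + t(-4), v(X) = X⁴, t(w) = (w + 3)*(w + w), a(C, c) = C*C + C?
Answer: 6402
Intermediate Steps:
a(C, c) = C + C² (a(C, c) = C² + C = C + C²)
t(w) = 2*w*(3 + w) (t(w) = (3 + w)*(2*w) = 2*w*(3 + w))
z = -62 (z = 2 - ((5*(1 + 5) + 26) + 2*(-4)*(3 - 4)) = 2 - ((5*6 + 26) + 2*(-4)*(-1)) = 2 - ((30 + 26) + 8) = 2 - (56 + 8) = 2 - 1*64 = 2 - 64 = -62)
z*(-103) + v(2) = -62*(-103) + 2⁴ = 6386 + 16 = 6402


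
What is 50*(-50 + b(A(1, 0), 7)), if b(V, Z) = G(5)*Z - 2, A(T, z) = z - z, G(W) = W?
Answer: -850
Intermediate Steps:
A(T, z) = 0
b(V, Z) = -2 + 5*Z (b(V, Z) = 5*Z - 2 = -2 + 5*Z)
50*(-50 + b(A(1, 0), 7)) = 50*(-50 + (-2 + 5*7)) = 50*(-50 + (-2 + 35)) = 50*(-50 + 33) = 50*(-17) = -850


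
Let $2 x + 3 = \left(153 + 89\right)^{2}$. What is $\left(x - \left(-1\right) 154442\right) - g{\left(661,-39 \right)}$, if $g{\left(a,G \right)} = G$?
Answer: $\frac{367523}{2} \approx 1.8376 \cdot 10^{5}$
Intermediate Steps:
$x = \frac{58561}{2}$ ($x = - \frac{3}{2} + \frac{\left(153 + 89\right)^{2}}{2} = - \frac{3}{2} + \frac{242^{2}}{2} = - \frac{3}{2} + \frac{1}{2} \cdot 58564 = - \frac{3}{2} + 29282 = \frac{58561}{2} \approx 29281.0$)
$\left(x - \left(-1\right) 154442\right) - g{\left(661,-39 \right)} = \left(\frac{58561}{2} - \left(-1\right) 154442\right) - -39 = \left(\frac{58561}{2} - -154442\right) + 39 = \left(\frac{58561}{2} + 154442\right) + 39 = \frac{367445}{2} + 39 = \frac{367523}{2}$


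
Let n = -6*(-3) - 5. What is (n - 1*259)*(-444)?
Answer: 109224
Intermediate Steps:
n = 13 (n = 18 - 5 = 13)
(n - 1*259)*(-444) = (13 - 1*259)*(-444) = (13 - 259)*(-444) = -246*(-444) = 109224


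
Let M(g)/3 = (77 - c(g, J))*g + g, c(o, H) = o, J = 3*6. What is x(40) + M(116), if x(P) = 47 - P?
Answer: -13217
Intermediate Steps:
J = 18
M(g) = 3*g + 3*g*(77 - g) (M(g) = 3*((77 - g)*g + g) = 3*(g*(77 - g) + g) = 3*(g + g*(77 - g)) = 3*g + 3*g*(77 - g))
x(40) + M(116) = (47 - 1*40) + 3*116*(78 - 1*116) = (47 - 40) + 3*116*(78 - 116) = 7 + 3*116*(-38) = 7 - 13224 = -13217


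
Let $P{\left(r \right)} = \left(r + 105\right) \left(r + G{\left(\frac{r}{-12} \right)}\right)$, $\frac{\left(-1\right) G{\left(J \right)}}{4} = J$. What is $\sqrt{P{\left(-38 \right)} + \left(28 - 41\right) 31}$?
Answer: $\frac{i \sqrt{34179}}{3} \approx 61.625 i$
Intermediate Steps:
$G{\left(J \right)} = - 4 J$
$P{\left(r \right)} = \frac{4 r \left(105 + r\right)}{3}$ ($P{\left(r \right)} = \left(r + 105\right) \left(r - 4 \frac{r}{-12}\right) = \left(105 + r\right) \left(r - 4 r \left(- \frac{1}{12}\right)\right) = \left(105 + r\right) \left(r - 4 \left(- \frac{r}{12}\right)\right) = \left(105 + r\right) \left(r + \frac{r}{3}\right) = \left(105 + r\right) \frac{4 r}{3} = \frac{4 r \left(105 + r\right)}{3}$)
$\sqrt{P{\left(-38 \right)} + \left(28 - 41\right) 31} = \sqrt{\frac{4}{3} \left(-38\right) \left(105 - 38\right) + \left(28 - 41\right) 31} = \sqrt{\frac{4}{3} \left(-38\right) 67 - 403} = \sqrt{- \frac{10184}{3} - 403} = \sqrt{- \frac{11393}{3}} = \frac{i \sqrt{34179}}{3}$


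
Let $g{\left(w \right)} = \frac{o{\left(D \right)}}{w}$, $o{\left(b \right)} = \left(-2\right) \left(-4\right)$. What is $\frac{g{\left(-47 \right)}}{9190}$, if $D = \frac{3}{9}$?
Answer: $- \frac{4}{215965} \approx -1.8522 \cdot 10^{-5}$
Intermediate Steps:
$D = \frac{1}{3}$ ($D = 3 \cdot \frac{1}{9} = \frac{1}{3} \approx 0.33333$)
$o{\left(b \right)} = 8$
$g{\left(w \right)} = \frac{8}{w}$
$\frac{g{\left(-47 \right)}}{9190} = \frac{8 \frac{1}{-47}}{9190} = 8 \left(- \frac{1}{47}\right) \frac{1}{9190} = \left(- \frac{8}{47}\right) \frac{1}{9190} = - \frac{4}{215965}$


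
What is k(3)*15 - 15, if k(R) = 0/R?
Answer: -15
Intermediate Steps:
k(R) = 0
k(3)*15 - 15 = 0*15 - 15 = 0 - 15 = -15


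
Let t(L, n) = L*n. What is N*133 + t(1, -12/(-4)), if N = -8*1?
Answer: -1061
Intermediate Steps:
N = -8
N*133 + t(1, -12/(-4)) = -8*133 + 1*(-12/(-4)) = -1064 + 1*(-12*(-¼)) = -1064 + 1*3 = -1064 + 3 = -1061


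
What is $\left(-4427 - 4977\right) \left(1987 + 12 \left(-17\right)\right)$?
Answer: $-16767332$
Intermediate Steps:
$\left(-4427 - 4977\right) \left(1987 + 12 \left(-17\right)\right) = - 9404 \left(1987 - 204\right) = \left(-9404\right) 1783 = -16767332$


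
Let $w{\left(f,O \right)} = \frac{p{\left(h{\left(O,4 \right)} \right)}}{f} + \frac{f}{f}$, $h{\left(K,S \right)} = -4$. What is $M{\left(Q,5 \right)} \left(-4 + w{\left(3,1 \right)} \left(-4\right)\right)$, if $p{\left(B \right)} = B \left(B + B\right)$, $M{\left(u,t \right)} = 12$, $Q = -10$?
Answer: $-608$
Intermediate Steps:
$p{\left(B \right)} = 2 B^{2}$ ($p{\left(B \right)} = B 2 B = 2 B^{2}$)
$w{\left(f,O \right)} = 1 + \frac{32}{f}$ ($w{\left(f,O \right)} = \frac{2 \left(-4\right)^{2}}{f} + \frac{f}{f} = \frac{2 \cdot 16}{f} + 1 = \frac{32}{f} + 1 = 1 + \frac{32}{f}$)
$M{\left(Q,5 \right)} \left(-4 + w{\left(3,1 \right)} \left(-4\right)\right) = 12 \left(-4 + \frac{32 + 3}{3} \left(-4\right)\right) = 12 \left(-4 + \frac{1}{3} \cdot 35 \left(-4\right)\right) = 12 \left(-4 + \frac{35}{3} \left(-4\right)\right) = 12 \left(-4 - \frac{140}{3}\right) = 12 \left(- \frac{152}{3}\right) = -608$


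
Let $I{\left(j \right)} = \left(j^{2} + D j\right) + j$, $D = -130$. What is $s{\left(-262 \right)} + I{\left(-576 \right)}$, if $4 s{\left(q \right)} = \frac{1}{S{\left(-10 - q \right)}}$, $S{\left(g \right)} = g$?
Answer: $\frac{409328641}{1008} \approx 4.0608 \cdot 10^{5}$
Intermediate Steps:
$I{\left(j \right)} = j^{2} - 129 j$ ($I{\left(j \right)} = \left(j^{2} - 130 j\right) + j = j^{2} - 129 j$)
$s{\left(q \right)} = \frac{1}{4 \left(-10 - q\right)}$
$s{\left(-262 \right)} + I{\left(-576 \right)} = - \frac{1}{40 + 4 \left(-262\right)} - 576 \left(-129 - 576\right) = - \frac{1}{40 - 1048} - -406080 = - \frac{1}{-1008} + 406080 = \left(-1\right) \left(- \frac{1}{1008}\right) + 406080 = \frac{1}{1008} + 406080 = \frac{409328641}{1008}$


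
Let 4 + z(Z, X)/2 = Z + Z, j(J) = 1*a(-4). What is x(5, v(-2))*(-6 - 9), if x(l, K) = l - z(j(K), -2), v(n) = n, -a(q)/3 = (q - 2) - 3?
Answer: 1425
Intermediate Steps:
a(q) = 15 - 3*q (a(q) = -3*((q - 2) - 3) = -3*((-2 + q) - 3) = -3*(-5 + q) = 15 - 3*q)
j(J) = 27 (j(J) = 1*(15 - 3*(-4)) = 1*(15 + 12) = 1*27 = 27)
z(Z, X) = -8 + 4*Z (z(Z, X) = -8 + 2*(Z + Z) = -8 + 2*(2*Z) = -8 + 4*Z)
x(l, K) = -100 + l (x(l, K) = l - (-8 + 4*27) = l - (-8 + 108) = l - 1*100 = l - 100 = -100 + l)
x(5, v(-2))*(-6 - 9) = (-100 + 5)*(-6 - 9) = -95*(-15) = 1425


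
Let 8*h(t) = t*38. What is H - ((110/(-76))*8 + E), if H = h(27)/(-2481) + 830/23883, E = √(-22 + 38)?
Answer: 597436111/79004964 ≈ 7.5620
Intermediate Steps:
h(t) = 19*t/4 (h(t) = (t*38)/8 = (38*t)/8 = 19*t/4)
E = 4 (E = √16 = 4)
H = -1338353/79004964 (H = ((19/4)*27)/(-2481) + 830/23883 = (513/4)*(-1/2481) + 830*(1/23883) = -171/3308 + 830/23883 = -1338353/79004964 ≈ -0.016940)
H - ((110/(-76))*8 + E) = -1338353/79004964 - ((110/(-76))*8 + 4) = -1338353/79004964 - ((110*(-1/76))*8 + 4) = -1338353/79004964 - (-55/38*8 + 4) = -1338353/79004964 - (-220/19 + 4) = -1338353/79004964 - 1*(-144/19) = -1338353/79004964 + 144/19 = 597436111/79004964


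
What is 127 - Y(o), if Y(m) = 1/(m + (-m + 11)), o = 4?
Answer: 1396/11 ≈ 126.91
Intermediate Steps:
Y(m) = 1/11 (Y(m) = 1/(m + (11 - m)) = 1/11)
127 - Y(o) = 127 - 1*1/11 = 127 - 1/11 = 1396/11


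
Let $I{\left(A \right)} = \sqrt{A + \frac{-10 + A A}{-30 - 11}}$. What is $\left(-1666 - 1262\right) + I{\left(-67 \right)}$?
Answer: $-2928 + \frac{i \sqrt{296266}}{41} \approx -2928.0 + 13.276 i$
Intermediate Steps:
$I{\left(A \right)} = \sqrt{\frac{10}{41} + A - \frac{A^{2}}{41}}$ ($I{\left(A \right)} = \sqrt{A + \frac{-10 + A^{2}}{-41}} = \sqrt{A + \left(-10 + A^{2}\right) \left(- \frac{1}{41}\right)} = \sqrt{A - \left(- \frac{10}{41} + \frac{A^{2}}{41}\right)} = \sqrt{\frac{10}{41} + A - \frac{A^{2}}{41}}$)
$\left(-1666 - 1262\right) + I{\left(-67 \right)} = \left(-1666 - 1262\right) + \frac{\sqrt{410 - 41 \left(-67\right)^{2} + 1681 \left(-67\right)}}{41} = -2928 + \frac{\sqrt{410 - 184049 - 112627}}{41} = -2928 + \frac{\sqrt{-296266}}{41} = -2928 + \frac{i \sqrt{296266}}{41}$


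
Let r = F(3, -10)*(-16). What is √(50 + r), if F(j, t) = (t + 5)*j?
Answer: √290 ≈ 17.029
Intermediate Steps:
F(j, t) = j*(5 + t) (F(j, t) = (5 + t)*j = j*(5 + t))
r = 240 (r = (3*(5 - 10))*(-16) = (3*(-5))*(-16) = -15*(-16) = 240)
√(50 + r) = √(50 + 240) = √290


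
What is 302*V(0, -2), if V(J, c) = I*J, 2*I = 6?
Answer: 0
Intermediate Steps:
I = 3 (I = (1/2)*6 = 3)
V(J, c) = 3*J
302*V(0, -2) = 302*(3*0) = 302*0 = 0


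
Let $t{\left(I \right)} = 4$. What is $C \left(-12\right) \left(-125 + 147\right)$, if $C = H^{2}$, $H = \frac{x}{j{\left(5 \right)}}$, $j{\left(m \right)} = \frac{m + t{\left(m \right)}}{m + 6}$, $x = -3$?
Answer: $- \frac{10648}{3} \approx -3549.3$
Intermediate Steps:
$j{\left(m \right)} = \frac{4 + m}{6 + m}$ ($j{\left(m \right)} = \frac{m + 4}{m + 6} = \frac{4 + m}{6 + m}$)
$H = - \frac{11}{3}$ ($H = - \frac{3}{\frac{1}{6 + 5} \left(4 + 5\right)} = - \frac{3}{\frac{1}{11} \cdot 9} = - \frac{3}{\frac{9}{11}} = \left(-3\right) \frac{11}{9} = - \frac{11}{3} \approx -3.6667$)
$C = \frac{121}{9}$ ($C = \left(- \frac{11}{3}\right)^{2} = \frac{121}{9} \approx 13.444$)
$C \left(-12\right) \left(-125 + 147\right) = \frac{121}{9} \left(-12\right) \left(-125 + 147\right) = \left(- \frac{484}{3}\right) 22 = - \frac{10648}{3}$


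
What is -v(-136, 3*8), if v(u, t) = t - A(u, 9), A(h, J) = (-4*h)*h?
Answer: -74008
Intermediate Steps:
A(h, J) = -4*h²
v(u, t) = t + 4*u² (v(u, t) = t - (-4)*u² = t + 4*u²)
-v(-136, 3*8) = -(3*8 + 4*(-136)²) = -(24 + 4*18496) = -(24 + 73984) = -1*74008 = -74008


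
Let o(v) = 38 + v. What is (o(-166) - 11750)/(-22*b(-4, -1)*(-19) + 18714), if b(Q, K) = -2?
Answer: -5939/8939 ≈ -0.66439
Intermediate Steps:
(o(-166) - 11750)/(-22*b(-4, -1)*(-19) + 18714) = ((38 - 166) - 11750)/(-22*(-2)*(-19) + 18714) = (-128 - 11750)/(44*(-19) + 18714) = -11878/(-836 + 18714) = -11878/17878 = -11878*1/17878 = -5939/8939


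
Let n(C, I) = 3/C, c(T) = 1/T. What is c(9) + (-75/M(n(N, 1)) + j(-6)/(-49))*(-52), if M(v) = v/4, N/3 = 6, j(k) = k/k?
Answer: 41278117/441 ≈ 93601.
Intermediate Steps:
j(k) = 1
N = 18 (N = 3*6 = 18)
M(v) = v/4 (M(v) = v*(1/4) = v/4)
c(9) + (-75/M(n(N, 1)) + j(-6)/(-49))*(-52) = 1/9 + (-75/((3/18)/4) + 1/(-49))*(-52) = 1/9 + (-75/((3*(1/18))/4) + 1*(-1/49))*(-52) = 1/9 + (-75/((1/4)*(1/6)) - 1/49)*(-52) = 1/9 + (-75/1/24 - 1/49)*(-52) = 1/9 + (-75*24 - 1/49)*(-52) = 1/9 + (-1800 - 1/49)*(-52) = 1/9 - 88201/49*(-52) = 1/9 + 4586452/49 = 41278117/441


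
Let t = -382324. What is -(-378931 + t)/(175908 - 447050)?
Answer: -761255/271142 ≈ -2.8076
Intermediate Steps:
-(-378931 + t)/(175908 - 447050) = -(-378931 - 382324)/(175908 - 447050) = -(-761255)/(-271142) = -(-761255)*(-1)/271142 = -1*761255/271142 = -761255/271142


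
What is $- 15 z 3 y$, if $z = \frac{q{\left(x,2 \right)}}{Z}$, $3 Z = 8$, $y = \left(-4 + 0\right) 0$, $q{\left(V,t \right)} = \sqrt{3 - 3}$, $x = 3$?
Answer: $0$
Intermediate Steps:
$q{\left(V,t \right)} = 0$ ($q{\left(V,t \right)} = \sqrt{0} = 0$)
$y = 0$ ($y = \left(-4\right) 0 = 0$)
$Z = \frac{8}{3}$ ($Z = \frac{1}{3} \cdot 8 = \frac{8}{3} \approx 2.6667$)
$z = 0$ ($z = \frac{0}{\frac{8}{3}} = 0 \cdot \frac{3}{8} = 0$)
$- 15 z 3 y = \left(-15\right) 0 \cdot 3 \cdot 0 = 0 \cdot 0 = 0$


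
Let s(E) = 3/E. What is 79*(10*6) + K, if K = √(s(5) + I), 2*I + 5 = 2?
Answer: 4740 + 3*I*√10/10 ≈ 4740.0 + 0.94868*I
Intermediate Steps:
I = -3/2 (I = -5/2 + (½)*2 = -5/2 + 1 = -3/2 ≈ -1.5000)
K = 3*I*√10/10 (K = √(3/5 - 3/2) = √(3*(⅕) - 3/2) = √(⅗ - 3/2) = √(-9/10) = 3*I*√10/10 ≈ 0.94868*I)
79*(10*6) + K = 79*(10*6) + 3*I*√10/10 = 79*60 + 3*I*√10/10 = 4740 + 3*I*√10/10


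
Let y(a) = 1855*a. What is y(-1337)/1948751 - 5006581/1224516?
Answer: -1827649245713/340896682788 ≈ -5.3613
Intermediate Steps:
y(-1337)/1948751 - 5006581/1224516 = (1855*(-1337))/1948751 - 5006581/1224516 = -2480135*1/1948751 - 5006581*1/1224516 = -354305/278393 - 5006581/1224516 = -1827649245713/340896682788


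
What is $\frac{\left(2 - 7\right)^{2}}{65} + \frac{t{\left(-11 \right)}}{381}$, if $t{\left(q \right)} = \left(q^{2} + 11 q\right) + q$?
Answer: $\frac{1762}{4953} \approx 0.35574$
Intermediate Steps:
$t{\left(q \right)} = q^{2} + 12 q$
$\frac{\left(2 - 7\right)^{2}}{65} + \frac{t{\left(-11 \right)}}{381} = \frac{\left(2 - 7\right)^{2}}{65} + \frac{\left(-11\right) \left(12 - 11\right)}{381} = \left(-5\right)^{2} \cdot \frac{1}{65} + \left(-11\right) 1 \cdot \frac{1}{381} = 25 \cdot \frac{1}{65} - \frac{11}{381} = \frac{5}{13} - \frac{11}{381} = \frac{1762}{4953}$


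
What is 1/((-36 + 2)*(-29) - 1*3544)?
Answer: -1/2558 ≈ -0.00039093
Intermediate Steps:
1/((-36 + 2)*(-29) - 1*3544) = 1/(-34*(-29) - 3544) = 1/(986 - 3544) = 1/(-2558) = -1/2558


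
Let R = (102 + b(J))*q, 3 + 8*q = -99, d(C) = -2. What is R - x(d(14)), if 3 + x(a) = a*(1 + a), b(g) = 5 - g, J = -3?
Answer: -2803/2 ≈ -1401.5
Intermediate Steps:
q = -51/4 (q = -3/8 + (1/8)*(-99) = -3/8 - 99/8 = -51/4 ≈ -12.750)
x(a) = -3 + a*(1 + a)
R = -2805/2 (R = (102 + (5 - 1*(-3)))*(-51/4) = (102 + (5 + 3))*(-51/4) = (102 + 8)*(-51/4) = 110*(-51/4) = -2805/2 ≈ -1402.5)
R - x(d(14)) = -2805/2 - (-3 - 2 + (-2)**2) = -2805/2 - (-3 - 2 + 4) = -2805/2 - 1*(-1) = -2805/2 + 1 = -2803/2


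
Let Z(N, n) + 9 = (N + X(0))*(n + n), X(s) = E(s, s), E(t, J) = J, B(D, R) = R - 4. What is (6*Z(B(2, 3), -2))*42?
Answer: -1260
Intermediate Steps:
B(D, R) = -4 + R
X(s) = s
Z(N, n) = -9 + 2*N*n (Z(N, n) = -9 + (N + 0)*(n + n) = -9 + N*(2*n) = -9 + 2*N*n)
(6*Z(B(2, 3), -2))*42 = (6*(-9 + 2*(-4 + 3)*(-2)))*42 = (6*(-9 + 2*(-1)*(-2)))*42 = (6*(-9 + 4))*42 = (6*(-5))*42 = -30*42 = -1260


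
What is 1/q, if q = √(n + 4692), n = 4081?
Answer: √8773/8773 ≈ 0.010676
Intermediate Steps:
q = √8773 (q = √(4081 + 4692) = √8773 ≈ 93.664)
1/q = 1/(√8773) = √8773/8773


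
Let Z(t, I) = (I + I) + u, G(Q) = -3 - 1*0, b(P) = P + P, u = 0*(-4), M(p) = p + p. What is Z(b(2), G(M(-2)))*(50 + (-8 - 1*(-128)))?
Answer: -1020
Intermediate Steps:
M(p) = 2*p
u = 0
b(P) = 2*P
G(Q) = -3 (G(Q) = -3 + 0 = -3)
Z(t, I) = 2*I (Z(t, I) = (I + I) + 0 = 2*I + 0 = 2*I)
Z(b(2), G(M(-2)))*(50 + (-8 - 1*(-128))) = (2*(-3))*(50 + (-8 - 1*(-128))) = -6*(50 + (-8 + 128)) = -6*(50 + 120) = -6*170 = -1020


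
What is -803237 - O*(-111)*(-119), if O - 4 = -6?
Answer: -776819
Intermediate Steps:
O = -2 (O = 4 - 6 = -2)
-803237 - O*(-111)*(-119) = -803237 - (-2*(-111))*(-119) = -803237 - 222*(-119) = -803237 - 1*(-26418) = -803237 + 26418 = -776819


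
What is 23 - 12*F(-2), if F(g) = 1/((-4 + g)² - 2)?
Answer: 385/17 ≈ 22.647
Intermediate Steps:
F(g) = 1/(-2 + (-4 + g)²)
23 - 12*F(-2) = 23 - 12/(-2 + (-4 - 2)²) = 23 - 12/(-2 + (-6)²) = 23 - 12/(-2 + 36) = 23 - 12/34 = 23 - 12*1/34 = 23 - 6/17 = 385/17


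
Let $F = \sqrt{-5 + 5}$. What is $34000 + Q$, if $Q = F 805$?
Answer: $34000$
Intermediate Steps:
$F = 0$ ($F = \sqrt{0} = 0$)
$Q = 0$ ($Q = 0 \cdot 805 = 0$)
$34000 + Q = 34000 + 0 = 34000$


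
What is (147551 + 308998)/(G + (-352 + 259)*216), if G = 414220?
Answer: 456549/394132 ≈ 1.1584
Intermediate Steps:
(147551 + 308998)/(G + (-352 + 259)*216) = (147551 + 308998)/(414220 + (-352 + 259)*216) = 456549/(414220 - 93*216) = 456549/(414220 - 20088) = 456549/394132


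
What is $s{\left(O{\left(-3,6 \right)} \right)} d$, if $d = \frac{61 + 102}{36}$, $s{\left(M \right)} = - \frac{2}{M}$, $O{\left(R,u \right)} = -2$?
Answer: $\frac{163}{36} \approx 4.5278$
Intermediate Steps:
$d = \frac{163}{36}$ ($d = 163 \cdot \frac{1}{36} = \frac{163}{36} \approx 4.5278$)
$s{\left(O{\left(-3,6 \right)} \right)} d = - \frac{2}{-2} \cdot \frac{163}{36} = \left(-2\right) \left(- \frac{1}{2}\right) \frac{163}{36} = 1 \cdot \frac{163}{36} = \frac{163}{36}$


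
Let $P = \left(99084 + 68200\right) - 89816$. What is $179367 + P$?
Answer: $256835$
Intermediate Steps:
$P = 77468$ ($P = 167284 - 89816 = 77468$)
$179367 + P = 179367 + 77468 = 256835$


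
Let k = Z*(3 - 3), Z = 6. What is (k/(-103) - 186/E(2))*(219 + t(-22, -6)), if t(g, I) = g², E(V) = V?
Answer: -65379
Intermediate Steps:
k = 0 (k = 6*(3 - 3) = 6*0 = 0)
(k/(-103) - 186/E(2))*(219 + t(-22, -6)) = (0/(-103) - 186/2)*(219 + (-22)²) = (0*(-1/103) - 186*½)*(219 + 484) = (0 - 93)*703 = -93*703 = -65379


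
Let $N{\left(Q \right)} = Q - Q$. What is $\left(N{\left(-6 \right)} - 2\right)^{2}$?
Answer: $4$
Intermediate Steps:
$N{\left(Q \right)} = 0$
$\left(N{\left(-6 \right)} - 2\right)^{2} = \left(0 - 2\right)^{2} = \left(-2\right)^{2} = 4$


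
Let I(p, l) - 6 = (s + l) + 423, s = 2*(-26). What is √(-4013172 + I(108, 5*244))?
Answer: 5*I*√160463 ≈ 2002.9*I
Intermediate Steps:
s = -52
I(p, l) = 377 + l (I(p, l) = 6 + ((-52 + l) + 423) = 6 + (371 + l) = 377 + l)
√(-4013172 + I(108, 5*244)) = √(-4013172 + (377 + 5*244)) = √(-4013172 + (377 + 1220)) = √(-4013172 + 1597) = √(-4011575) = 5*I*√160463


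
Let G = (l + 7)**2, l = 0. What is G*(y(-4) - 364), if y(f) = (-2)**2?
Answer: -17640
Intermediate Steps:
G = 49 (G = (0 + 7)**2 = 7**2 = 49)
y(f) = 4
G*(y(-4) - 364) = 49*(4 - 364) = 49*(-360) = -17640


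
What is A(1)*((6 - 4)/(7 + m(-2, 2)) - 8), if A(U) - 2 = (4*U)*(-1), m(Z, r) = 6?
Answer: 204/13 ≈ 15.692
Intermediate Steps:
A(U) = 2 - 4*U (A(U) = 2 + (4*U)*(-1) = 2 - 4*U)
A(1)*((6 - 4)/(7 + m(-2, 2)) - 8) = (2 - 4*1)*((6 - 4)/(7 + 6) - 8) = (2 - 4)*(2/13 - 8) = -2*(2*(1/13) - 8) = -2*(2/13 - 8) = -2*(-102/13) = 204/13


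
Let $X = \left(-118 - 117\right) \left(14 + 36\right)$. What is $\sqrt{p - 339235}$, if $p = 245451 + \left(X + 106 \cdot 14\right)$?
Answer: $5 i \sqrt{4162} \approx 322.57 i$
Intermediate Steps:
$X = -11750$ ($X = \left(-235\right) 50 = -11750$)
$p = 235185$ ($p = 245451 + \left(-11750 + 106 \cdot 14\right) = 245451 + \left(-11750 + 1484\right) = 245451 - 10266 = 235185$)
$\sqrt{p - 339235} = \sqrt{235185 - 339235} = \sqrt{-104050} = 5 i \sqrt{4162}$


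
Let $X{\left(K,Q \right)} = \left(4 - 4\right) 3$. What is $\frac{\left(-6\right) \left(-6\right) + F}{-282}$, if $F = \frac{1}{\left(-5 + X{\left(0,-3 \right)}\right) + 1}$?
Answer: $- \frac{143}{1128} \approx -0.12677$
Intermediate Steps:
$X{\left(K,Q \right)} = 0$ ($X{\left(K,Q \right)} = 0 \cdot 3 = 0$)
$F = - \frac{1}{4}$ ($F = \frac{1}{\left(-5 + 0\right) + 1} = \frac{1}{-5 + 1} = \frac{1}{-4} = - \frac{1}{4} \approx -0.25$)
$\frac{\left(-6\right) \left(-6\right) + F}{-282} = \frac{\left(-6\right) \left(-6\right) - \frac{1}{4}}{-282} = \left(36 - \frac{1}{4}\right) \left(- \frac{1}{282}\right) = \frac{143}{4} \left(- \frac{1}{282}\right) = - \frac{143}{1128}$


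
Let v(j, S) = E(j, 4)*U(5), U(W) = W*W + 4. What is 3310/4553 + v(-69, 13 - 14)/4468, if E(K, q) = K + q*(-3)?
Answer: 4094083/20342804 ≈ 0.20125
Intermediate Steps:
E(K, q) = K - 3*q
U(W) = 4 + W² (U(W) = W² + 4 = 4 + W²)
v(j, S) = -348 + 29*j (v(j, S) = (j - 3*4)*(4 + 5²) = (j - 12)*(4 + 25) = (-12 + j)*29 = -348 + 29*j)
3310/4553 + v(-69, 13 - 14)/4468 = 3310/4553 + (-348 + 29*(-69))/4468 = 3310*(1/4553) + (-348 - 2001)*(1/4468) = 3310/4553 - 2349*1/4468 = 3310/4553 - 2349/4468 = 4094083/20342804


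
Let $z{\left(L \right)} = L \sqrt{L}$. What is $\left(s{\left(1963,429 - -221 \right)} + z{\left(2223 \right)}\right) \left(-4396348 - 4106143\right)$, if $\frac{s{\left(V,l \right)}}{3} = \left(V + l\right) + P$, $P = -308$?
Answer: $-58794725265 - 56703112479 \sqrt{247} \approx -9.4995 \cdot 10^{11}$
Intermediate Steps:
$s{\left(V,l \right)} = -924 + 3 V + 3 l$ ($s{\left(V,l \right)} = 3 \left(\left(V + l\right) - 308\right) = 3 \left(-308 + V + l\right) = -924 + 3 V + 3 l$)
$z{\left(L \right)} = L^{\frac{3}{2}}$
$\left(s{\left(1963,429 - -221 \right)} + z{\left(2223 \right)}\right) \left(-4396348 - 4106143\right) = \left(\left(-924 + 3 \cdot 1963 + 3 \left(429 - -221\right)\right) + 2223^{\frac{3}{2}}\right) \left(-4396348 - 4106143\right) = \left(\left(-924 + 5889 + 3 \left(429 + 221\right)\right) + 6669 \sqrt{247}\right) \left(-8502491\right) = \left(\left(-924 + 5889 + 3 \cdot 650\right) + 6669 \sqrt{247}\right) \left(-8502491\right) = \left(\left(-924 + 5889 + 1950\right) + 6669 \sqrt{247}\right) \left(-8502491\right) = \left(6915 + 6669 \sqrt{247}\right) \left(-8502491\right) = -58794725265 - 56703112479 \sqrt{247}$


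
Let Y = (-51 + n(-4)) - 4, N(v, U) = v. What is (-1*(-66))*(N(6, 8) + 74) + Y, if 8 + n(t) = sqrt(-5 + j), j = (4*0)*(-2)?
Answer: 5217 + I*sqrt(5) ≈ 5217.0 + 2.2361*I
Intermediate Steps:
j = 0 (j = 0*(-2) = 0)
n(t) = -8 + I*sqrt(5) (n(t) = -8 + sqrt(-5 + 0) = -8 + sqrt(-5) = -8 + I*sqrt(5))
Y = -63 + I*sqrt(5) (Y = (-51 + (-8 + I*sqrt(5))) - 4 = (-59 + I*sqrt(5)) - 4 = -63 + I*sqrt(5) ≈ -63.0 + 2.2361*I)
(-1*(-66))*(N(6, 8) + 74) + Y = (-1*(-66))*(6 + 74) + (-63 + I*sqrt(5)) = 66*80 + (-63 + I*sqrt(5)) = 5280 + (-63 + I*sqrt(5)) = 5217 + I*sqrt(5)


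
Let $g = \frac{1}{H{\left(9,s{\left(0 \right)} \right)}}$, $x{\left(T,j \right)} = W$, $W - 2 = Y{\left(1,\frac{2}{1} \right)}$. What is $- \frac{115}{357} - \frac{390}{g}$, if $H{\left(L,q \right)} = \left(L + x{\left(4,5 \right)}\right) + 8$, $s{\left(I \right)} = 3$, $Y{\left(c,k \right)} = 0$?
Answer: $- \frac{2645485}{357} \approx -7410.3$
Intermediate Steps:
$W = 2$ ($W = 2 + 0 = 2$)
$x{\left(T,j \right)} = 2$
$H{\left(L,q \right)} = 10 + L$ ($H{\left(L,q \right)} = \left(L + 2\right) + 8 = \left(2 + L\right) + 8 = 10 + L$)
$g = \frac{1}{19}$ ($g = \frac{1}{10 + 9} = \frac{1}{19} \approx 0.052632$)
$- \frac{115}{357} - \frac{390}{g} = - \frac{115}{357} - 390 \frac{1}{\frac{1}{19}} = \left(-115\right) \frac{1}{357} - 7410 = - \frac{115}{357} - 7410 = - \frac{2645485}{357}$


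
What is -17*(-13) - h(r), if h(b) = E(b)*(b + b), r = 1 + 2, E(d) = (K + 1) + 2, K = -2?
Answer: 215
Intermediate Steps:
E(d) = 1 (E(d) = (-2 + 1) + 2 = -1 + 2 = 1)
r = 3
h(b) = 2*b (h(b) = 1*(b + b) = 1*(2*b) = 2*b)
-17*(-13) - h(r) = -17*(-13) - 2*3 = 221 - 1*6 = 221 - 6 = 215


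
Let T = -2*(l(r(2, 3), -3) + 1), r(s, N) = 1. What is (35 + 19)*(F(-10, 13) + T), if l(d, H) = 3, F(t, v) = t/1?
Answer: -972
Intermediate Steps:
F(t, v) = t (F(t, v) = t*1 = t)
T = -8 (T = -2*(3 + 1) = -2*4 = -8)
(35 + 19)*(F(-10, 13) + T) = (35 + 19)*(-10 - 8) = 54*(-18) = -972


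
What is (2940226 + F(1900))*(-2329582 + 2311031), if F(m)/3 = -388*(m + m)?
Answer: 27510650674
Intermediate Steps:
F(m) = -2328*m (F(m) = 3*(-388*(m + m)) = 3*(-776*m) = -2328*m)
(2940226 + F(1900))*(-2329582 + 2311031) = (2940226 - 2328*1900)*(-2329582 + 2311031) = (2940226 - 4423200)*(-18551) = -1482974*(-18551) = 27510650674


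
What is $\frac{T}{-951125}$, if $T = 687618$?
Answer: $- \frac{687618}{951125} \approx -0.72295$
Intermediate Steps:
$\frac{T}{-951125} = \frac{687618}{-951125} = 687618 \left(- \frac{1}{951125}\right) = - \frac{687618}{951125}$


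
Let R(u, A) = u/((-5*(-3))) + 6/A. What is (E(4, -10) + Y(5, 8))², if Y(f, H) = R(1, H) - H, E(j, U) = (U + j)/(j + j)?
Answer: 14161/225 ≈ 62.938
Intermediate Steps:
E(j, U) = (U + j)/(2*j) (E(j, U) = (U + j)/((2*j)) = (U + j)*(1/(2*j)) = (U + j)/(2*j))
R(u, A) = 6/A + u/15 (R(u, A) = u/15 + 6/A = 6/A + u/15)
Y(f, H) = 1/15 - H + 6/H (Y(f, H) = (6/H + (1/15)*1) - H = (6/H + 1/15) - H = (1/15 + 6/H) - H = 1/15 - H + 6/H)
(E(4, -10) + Y(5, 8))² = ((½)*(-10 + 4)/4 + (1/15 - 1*8 + 6/8))² = ((½)*(¼)*(-6) + (1/15 - 8 + 6*(⅛)))² = (-¾ + (1/15 - 8 + ¾))² = (-¾ - 431/60)² = (-119/15)² = 14161/225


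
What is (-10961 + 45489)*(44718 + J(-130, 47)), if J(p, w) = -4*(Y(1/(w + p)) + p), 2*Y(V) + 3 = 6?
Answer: 1561770496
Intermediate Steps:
Y(V) = 3/2 (Y(V) = -3/2 + (½)*6 = -3/2 + 3 = 3/2)
J(p, w) = -6 - 4*p (J(p, w) = -4*(3/2 + p) = -6 - 4*p)
(-10961 + 45489)*(44718 + J(-130, 47)) = (-10961 + 45489)*(44718 + (-6 - 4*(-130))) = 34528*(44718 + (-6 + 520)) = 34528*(44718 + 514) = 34528*45232 = 1561770496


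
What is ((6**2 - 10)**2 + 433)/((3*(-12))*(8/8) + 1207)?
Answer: 1109/1171 ≈ 0.94705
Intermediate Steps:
((6**2 - 10)**2 + 433)/((3*(-12))*(8/8) + 1207) = ((36 - 10)**2 + 433)/(-288/8 + 1207) = (26**2 + 433)/(-36*1 + 1207) = (676 + 433)/(-36 + 1207) = 1109/1171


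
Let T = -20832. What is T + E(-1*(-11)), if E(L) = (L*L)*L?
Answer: -19501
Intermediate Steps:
E(L) = L**3 (E(L) = L**2*L = L**3)
T + E(-1*(-11)) = -20832 + (-1*(-11))**3 = -20832 + 11**3 = -20832 + 1331 = -19501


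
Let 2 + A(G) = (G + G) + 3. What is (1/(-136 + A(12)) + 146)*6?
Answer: 32410/37 ≈ 875.95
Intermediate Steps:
A(G) = 1 + 2*G (A(G) = -2 + ((G + G) + 3) = -2 + (2*G + 3) = -2 + (3 + 2*G) = 1 + 2*G)
(1/(-136 + A(12)) + 146)*6 = (1/(-136 + (1 + 2*12)) + 146)*6 = (1/(-136 + (1 + 24)) + 146)*6 = (1/(-136 + 25) + 146)*6 = (1/(-111) + 146)*6 = (-1/111 + 146)*6 = (16205/111)*6 = 32410/37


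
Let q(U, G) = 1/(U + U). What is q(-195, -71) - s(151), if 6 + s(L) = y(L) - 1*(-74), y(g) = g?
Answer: -85411/390 ≈ -219.00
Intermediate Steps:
q(U, G) = 1/(2*U)
s(L) = 68 + L (s(L) = -6 + (L - 1*(-74)) = -6 + (L + 74) = -6 + (74 + L) = 68 + L)
q(-195, -71) - s(151) = (½)/(-195) - (68 + 151) = (½)*(-1/195) - 1*219 = -1/390 - 219 = -85411/390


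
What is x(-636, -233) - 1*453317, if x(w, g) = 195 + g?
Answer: -453355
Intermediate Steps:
x(-636, -233) - 1*453317 = (195 - 233) - 1*453317 = -38 - 453317 = -453355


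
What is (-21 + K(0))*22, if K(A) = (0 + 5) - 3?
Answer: -418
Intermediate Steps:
K(A) = 2 (K(A) = 5 - 3 = 2)
(-21 + K(0))*22 = (-21 + 2)*22 = -19*22 = -418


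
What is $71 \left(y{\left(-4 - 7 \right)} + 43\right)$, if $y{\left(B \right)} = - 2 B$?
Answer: $4615$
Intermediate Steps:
$71 \left(y{\left(-4 - 7 \right)} + 43\right) = 71 \left(- 2 \left(-4 - 7\right) + 43\right) = 71 \left(\left(-2\right) \left(-11\right) + 43\right) = 71 \left(22 + 43\right) = 71 \cdot 65 = 4615$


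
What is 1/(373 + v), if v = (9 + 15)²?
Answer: 1/949 ≈ 0.0010537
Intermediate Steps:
v = 576 (v = 24² = 576)
1/(373 + v) = 1/(373 + 576) = 1/949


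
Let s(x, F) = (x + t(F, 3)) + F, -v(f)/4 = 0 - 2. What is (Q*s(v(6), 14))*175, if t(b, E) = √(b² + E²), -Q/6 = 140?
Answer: -3234000 - 147000*√205 ≈ -5.3387e+6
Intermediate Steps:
Q = -840 (Q = -6*140 = -840)
t(b, E) = √(E² + b²)
v(f) = 8 (v(f) = -4*(0 - 2) = -4*(-2) = 8)
s(x, F) = F + x + √(9 + F²) (s(x, F) = (x + √(3² + F²)) + F = (x + √(9 + F²)) + F = F + x + √(9 + F²))
(Q*s(v(6), 14))*175 = -840*(14 + 8 + √(9 + 14²))*175 = -840*(14 + 8 + √(9 + 196))*175 = -840*(14 + 8 + √205)*175 = -840*(22 + √205)*175 = (-18480 - 840*√205)*175 = -3234000 - 147000*√205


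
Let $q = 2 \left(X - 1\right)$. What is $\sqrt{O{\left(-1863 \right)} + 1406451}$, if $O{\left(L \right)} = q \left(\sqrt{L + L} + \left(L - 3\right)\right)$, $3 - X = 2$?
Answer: $\sqrt{1406451} \approx 1185.9$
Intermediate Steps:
$X = 1$ ($X = 3 - 2 = 1$)
$q = 0$ ($q = 2 \left(1 - 1\right) = 2 \cdot 0 = 0$)
$O{\left(L \right)} = 0$ ($O{\left(L \right)} = 0 \left(\sqrt{L + L} + \left(L - 3\right)\right) = 0 \left(\sqrt{2 L} + \left(-3 + L\right)\right) = 0 \left(\sqrt{2} \sqrt{L} + \left(-3 + L\right)\right) = 0 \left(-3 + L + \sqrt{2} \sqrt{L}\right) = 0$)
$\sqrt{O{\left(-1863 \right)} + 1406451} = \sqrt{0 + 1406451} = \sqrt{1406451}$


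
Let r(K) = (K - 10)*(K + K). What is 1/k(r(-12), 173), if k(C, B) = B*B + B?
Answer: 1/30102 ≈ 3.3220e-5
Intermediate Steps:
r(K) = 2*K*(-10 + K) (r(K) = (-10 + K)*(2*K) = 2*K*(-10 + K))
k(C, B) = B + B² (k(C, B) = B² + B = B + B²)
1/k(r(-12), 173) = 1/(173*(1 + 173)) = 1/(173*174) = 1/30102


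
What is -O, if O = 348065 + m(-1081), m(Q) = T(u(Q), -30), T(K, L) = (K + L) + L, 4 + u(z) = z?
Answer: -346920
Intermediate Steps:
u(z) = -4 + z
T(K, L) = K + 2*L
m(Q) = -64 + Q (m(Q) = (-4 + Q) + 2*(-30) = (-4 + Q) - 60 = -64 + Q)
O = 346920 (O = 348065 + (-64 - 1081) = 348065 - 1145 = 346920)
-O = -1*346920 = -346920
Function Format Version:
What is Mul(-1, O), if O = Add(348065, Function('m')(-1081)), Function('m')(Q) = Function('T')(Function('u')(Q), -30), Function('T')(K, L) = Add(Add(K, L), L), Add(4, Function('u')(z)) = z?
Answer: -346920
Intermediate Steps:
Function('u')(z) = Add(-4, z)
Function('T')(K, L) = Add(K, Mul(2, L))
Function('m')(Q) = Add(-64, Q) (Function('m')(Q) = Add(Add(-4, Q), Mul(2, -30)) = Add(Add(-4, Q), -60) = Add(-64, Q))
O = 346920 (O = Add(348065, Add(-64, -1081)) = Add(348065, -1145) = 346920)
Mul(-1, O) = Mul(-1, 346920) = -346920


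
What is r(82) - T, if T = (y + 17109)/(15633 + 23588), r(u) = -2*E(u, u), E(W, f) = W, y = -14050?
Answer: -919329/5603 ≈ -164.08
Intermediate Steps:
r(u) = -2*u
T = 437/5603 (T = (-14050 + 17109)/(15633 + 23588) = 3059/39221 = 3059*(1/39221) = 437/5603 ≈ 0.077994)
r(82) - T = -2*82 - 1*437/5603 = -164 - 437/5603 = -919329/5603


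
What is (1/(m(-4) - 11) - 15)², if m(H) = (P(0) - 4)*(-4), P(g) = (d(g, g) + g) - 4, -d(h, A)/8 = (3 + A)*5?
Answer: 56460196/251001 ≈ 224.94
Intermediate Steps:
d(h, A) = -120 - 40*A (d(h, A) = -8*(3 + A)*5 = -8*(15 + 5*A) = -120 - 40*A)
P(g) = -124 - 39*g (P(g) = ((-120 - 40*g) + g) - 4 = (-120 - 39*g) - 4 = -124 - 39*g)
m(H) = 512 (m(H) = ((-124 - 39*0) - 4)*(-4) = ((-124 + 0) - 4)*(-4) = (-124 - 4)*(-4) = -128*(-4) = 512)
(1/(m(-4) - 11) - 15)² = (1/(512 - 11) - 15)² = (1/501 - 15)² = (-7514/501)² = 56460196/251001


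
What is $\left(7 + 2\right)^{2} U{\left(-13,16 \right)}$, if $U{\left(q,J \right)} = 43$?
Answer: $3483$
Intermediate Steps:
$\left(7 + 2\right)^{2} U{\left(-13,16 \right)} = \left(7 + 2\right)^{2} \cdot 43 = 9^{2} \cdot 43 = 81 \cdot 43 = 3483$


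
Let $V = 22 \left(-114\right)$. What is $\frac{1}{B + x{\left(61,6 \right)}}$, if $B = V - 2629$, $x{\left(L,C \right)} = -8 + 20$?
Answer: $- \frac{1}{5125} \approx -0.00019512$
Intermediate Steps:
$V = -2508$
$x{\left(L,C \right)} = 12$
$B = -5137$ ($B = -2508 - 2629 = -5137$)
$\frac{1}{B + x{\left(61,6 \right)}} = \frac{1}{-5137 + 12} = \frac{1}{-5125} = - \frac{1}{5125}$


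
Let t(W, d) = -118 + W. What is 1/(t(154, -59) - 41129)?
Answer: -1/41093 ≈ -2.4335e-5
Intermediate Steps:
1/(t(154, -59) - 41129) = 1/((-118 + 154) - 41129) = 1/(36 - 41129) = 1/(-41093) = -1/41093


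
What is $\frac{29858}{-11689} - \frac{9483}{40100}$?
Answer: $- \frac{1308152587}{468728900} \approx -2.7909$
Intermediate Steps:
$\frac{29858}{-11689} - \frac{9483}{40100} = 29858 \left(- \frac{1}{11689}\right) - \frac{9483}{40100} = - \frac{29858}{11689} - \frac{9483}{40100} = - \frac{1308152587}{468728900}$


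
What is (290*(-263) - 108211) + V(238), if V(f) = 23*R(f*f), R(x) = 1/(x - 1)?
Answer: -10449557260/56643 ≈ -1.8448e+5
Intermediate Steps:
R(x) = 1/(-1 + x)
V(f) = 23/(-1 + f²) (V(f) = 23/(-1 + f*f) = 23/(-1 + f²))
(290*(-263) - 108211) + V(238) = (290*(-263) - 108211) + 23/(-1 + 238²) = (-76270 - 108211) + 23/(-1 + 56644) = -184481 + 23/56643 = -10449557260/56643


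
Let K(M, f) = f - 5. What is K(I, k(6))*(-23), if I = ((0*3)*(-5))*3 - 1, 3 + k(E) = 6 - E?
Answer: 184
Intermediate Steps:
k(E) = 3 - E (k(E) = -3 + (6 - E) = 3 - E)
I = -1 (I = (0*(-5))*3 - 1 = 0*3 - 1 = 0 - 1 = -1)
K(M, f) = -5 + f
K(I, k(6))*(-23) = (-5 + (3 - 1*6))*(-23) = (-5 + (3 - 6))*(-23) = (-5 - 3)*(-23) = -8*(-23) = 184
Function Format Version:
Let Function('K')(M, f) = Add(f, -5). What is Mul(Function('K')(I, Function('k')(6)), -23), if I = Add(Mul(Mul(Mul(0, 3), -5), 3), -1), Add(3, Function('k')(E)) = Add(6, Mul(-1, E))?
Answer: 184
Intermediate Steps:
Function('k')(E) = Add(3, Mul(-1, E)) (Function('k')(E) = Add(-3, Add(6, Mul(-1, E))) = Add(3, Mul(-1, E)))
I = -1 (I = Add(Mul(Mul(0, -5), 3), -1) = Add(Mul(0, 3), -1) = Add(0, -1) = -1)
Function('K')(M, f) = Add(-5, f)
Mul(Function('K')(I, Function('k')(6)), -23) = Mul(Add(-5, Add(3, Mul(-1, 6))), -23) = Mul(Add(-5, Add(3, -6)), -23) = Mul(Add(-5, -3), -23) = Mul(-8, -23) = 184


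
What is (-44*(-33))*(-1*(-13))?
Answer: 18876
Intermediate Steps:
(-44*(-33))*(-1*(-13)) = 1452*13 = 18876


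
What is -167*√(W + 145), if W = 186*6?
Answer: -167*√1261 ≈ -5930.3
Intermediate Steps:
W = 1116
-167*√(W + 145) = -167*√(1116 + 145) = -167*√1261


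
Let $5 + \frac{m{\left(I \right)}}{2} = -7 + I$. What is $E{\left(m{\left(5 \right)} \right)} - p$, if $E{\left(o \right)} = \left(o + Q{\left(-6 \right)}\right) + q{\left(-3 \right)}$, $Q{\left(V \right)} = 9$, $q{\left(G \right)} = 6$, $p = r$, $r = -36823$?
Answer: $36824$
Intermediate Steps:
$p = -36823$
$m{\left(I \right)} = -24 + 2 I$ ($m{\left(I \right)} = -10 + 2 \left(-7 + I\right) = -10 + \left(-14 + 2 I\right) = -24 + 2 I$)
$E{\left(o \right)} = 15 + o$ ($E{\left(o \right)} = \left(o + 9\right) + 6 = \left(9 + o\right) + 6 = 15 + o$)
$E{\left(m{\left(5 \right)} \right)} - p = \left(15 + \left(-24 + 2 \cdot 5\right)\right) - -36823 = \left(15 + \left(-24 + 10\right)\right) + 36823 = \left(15 - 14\right) + 36823 = 1 + 36823 = 36824$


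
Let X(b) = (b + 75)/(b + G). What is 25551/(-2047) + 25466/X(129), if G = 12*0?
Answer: 65876627/4094 ≈ 16091.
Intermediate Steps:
G = 0
X(b) = (75 + b)/b (X(b) = (b + 75)/(b + 0) = (75 + b)/b)
25551/(-2047) + 25466/X(129) = 25551/(-2047) + 25466/(((75 + 129)/129)) = 25551*(-1/2047) + 25466/(((1/129)*204)) = -25551/2047 + 25466/(68/43) = -25551/2047 + 25466*(43/68) = -25551/2047 + 32207/2 = 65876627/4094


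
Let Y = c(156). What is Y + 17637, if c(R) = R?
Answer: 17793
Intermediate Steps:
Y = 156
Y + 17637 = 156 + 17637 = 17793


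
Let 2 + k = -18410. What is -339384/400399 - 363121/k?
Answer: 139144547071/7372146388 ≈ 18.874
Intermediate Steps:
k = -18412 (k = -2 - 18410 = -18412)
-339384/400399 - 363121/k = -339384/400399 - 363121/(-18412) = -339384*1/400399 - 363121*(-1/18412) = -339384/400399 + 363121/18412 = 139144547071/7372146388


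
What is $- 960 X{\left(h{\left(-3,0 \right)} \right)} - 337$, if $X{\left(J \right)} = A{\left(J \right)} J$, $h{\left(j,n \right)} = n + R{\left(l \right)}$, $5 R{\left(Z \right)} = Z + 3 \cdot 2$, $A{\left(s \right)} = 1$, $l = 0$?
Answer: $-1489$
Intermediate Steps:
$R{\left(Z \right)} = \frac{6}{5} + \frac{Z}{5}$ ($R{\left(Z \right)} = \frac{Z + 3 \cdot 2}{5} = \frac{Z + 6}{5} = \frac{6 + Z}{5} = \frac{6}{5} + \frac{Z}{5}$)
$h{\left(j,n \right)} = \frac{6}{5} + n$ ($h{\left(j,n \right)} = n + \left(\frac{6}{5} + \frac{1}{5} \cdot 0\right) = n + \left(\frac{6}{5} + 0\right) = n + \frac{6}{5} = \frac{6}{5} + n$)
$X{\left(J \right)} = J$ ($X{\left(J \right)} = 1 J = J$)
$- 960 X{\left(h{\left(-3,0 \right)} \right)} - 337 = - 960 \left(\frac{6}{5} + 0\right) - 337 = \left(-960\right) \frac{6}{5} - 337 = -1152 - 337 = -1489$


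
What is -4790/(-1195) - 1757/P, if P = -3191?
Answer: 3476901/762649 ≈ 4.5590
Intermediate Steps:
-4790/(-1195) - 1757/P = -4790/(-1195) - 1757/(-3191) = -4790*(-1/1195) - 1757*(-1/3191) = 958/239 + 1757/3191 = 3476901/762649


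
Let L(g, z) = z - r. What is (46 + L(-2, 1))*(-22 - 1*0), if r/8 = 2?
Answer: -682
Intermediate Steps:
r = 16 (r = 8*2 = 16)
L(g, z) = -16 + z (L(g, z) = z - 1*16 = z - 16 = -16 + z)
(46 + L(-2, 1))*(-22 - 1*0) = (46 + (-16 + 1))*(-22 - 1*0) = (46 - 15)*(-22 + 0) = 31*(-22) = -682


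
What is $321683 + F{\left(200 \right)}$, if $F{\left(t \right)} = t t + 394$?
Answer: $362077$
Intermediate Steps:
$F{\left(t \right)} = 394 + t^{2}$ ($F{\left(t \right)} = t^{2} + 394 = 394 + t^{2}$)
$321683 + F{\left(200 \right)} = 321683 + \left(394 + 200^{2}\right) = 321683 + \left(394 + 40000\right) = 321683 + 40394 = 362077$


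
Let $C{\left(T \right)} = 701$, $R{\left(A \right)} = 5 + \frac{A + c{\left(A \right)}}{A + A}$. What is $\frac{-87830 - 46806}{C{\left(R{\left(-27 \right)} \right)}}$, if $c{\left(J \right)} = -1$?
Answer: $- \frac{134636}{701} \approx -192.06$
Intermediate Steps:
$R{\left(A \right)} = 5 + \frac{-1 + A}{2 A}$ ($R{\left(A \right)} = 5 + \frac{A - 1}{A + A} = 5 + \frac{-1 + A}{2 A}$)
$\frac{-87830 - 46806}{C{\left(R{\left(-27 \right)} \right)}} = \frac{-87830 - 46806}{701} = \left(-134636\right) \frac{1}{701} = - \frac{134636}{701}$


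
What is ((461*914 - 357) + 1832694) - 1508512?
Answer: 745179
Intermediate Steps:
((461*914 - 357) + 1832694) - 1508512 = ((421354 - 357) + 1832694) - 1508512 = (420997 + 1832694) - 1508512 = 2253691 - 1508512 = 745179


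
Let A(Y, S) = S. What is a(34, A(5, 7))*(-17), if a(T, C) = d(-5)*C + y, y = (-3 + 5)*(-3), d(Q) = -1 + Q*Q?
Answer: -2754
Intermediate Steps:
d(Q) = -1 + Q²
y = -6 (y = 2*(-3) = -6)
a(T, C) = -6 + 24*C (a(T, C) = (-1 + (-5)²)*C - 6 = (-1 + 25)*C - 6 = 24*C - 6 = -6 + 24*C)
a(34, A(5, 7))*(-17) = (-6 + 24*7)*(-17) = (-6 + 168)*(-17) = 162*(-17) = -2754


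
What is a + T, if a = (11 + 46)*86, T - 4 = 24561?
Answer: 29467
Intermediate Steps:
T = 24565 (T = 4 + 24561 = 24565)
a = 4902 (a = 57*86 = 4902)
a + T = 4902 + 24565 = 29467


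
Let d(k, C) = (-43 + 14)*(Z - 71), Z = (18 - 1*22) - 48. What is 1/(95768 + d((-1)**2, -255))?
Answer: 1/99335 ≈ 1.0067e-5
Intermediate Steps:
Z = -52 (Z = (18 - 22) - 48 = -4 - 48 = -52)
d(k, C) = 3567 (d(k, C) = (-43 + 14)*(-52 - 71) = -29*(-123) = 3567)
1/(95768 + d((-1)**2, -255)) = 1/(95768 + 3567) = 1/99335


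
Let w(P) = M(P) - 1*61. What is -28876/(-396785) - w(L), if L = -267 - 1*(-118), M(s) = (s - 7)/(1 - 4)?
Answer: 3599941/396785 ≈ 9.0728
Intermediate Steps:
M(s) = 7/3 - s/3 (M(s) = (-7 + s)/(-3) = (-7 + s)*(-1/3) = 7/3 - s/3)
L = -149 (L = -267 + 118 = -149)
w(P) = -176/3 - P/3 (w(P) = (7/3 - P/3) - 1*61 = (7/3 - P/3) - 61 = -176/3 - P/3)
-28876/(-396785) - w(L) = -28876/(-396785) - (-176/3 - 1/3*(-149)) = -28876*(-1/396785) - (-176/3 + 149/3) = 28876/396785 - 1*(-9) = 28876/396785 + 9 = 3599941/396785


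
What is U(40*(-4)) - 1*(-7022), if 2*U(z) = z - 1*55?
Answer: 13829/2 ≈ 6914.5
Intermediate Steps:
U(z) = -55/2 + z/2 (U(z) = (z - 1*55)/2 = (z - 55)/2 = (-55 + z)/2 = -55/2 + z/2)
U(40*(-4)) - 1*(-7022) = (-55/2 + (40*(-4))/2) - 1*(-7022) = (-55/2 + (½)*(-160)) + 7022 = (-55/2 - 80) + 7022 = -215/2 + 7022 = 13829/2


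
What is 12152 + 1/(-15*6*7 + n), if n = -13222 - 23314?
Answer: 451641231/37166 ≈ 12152.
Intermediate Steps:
n = -36536
12152 + 1/(-15*6*7 + n) = 12152 + 1/(-15*6*7 - 36536) = 12152 + 1/(-90*7 - 36536) = 12152 + 1/(-630 - 36536) = 12152 + 1/(-37166) = 12152 - 1/37166 = 451641231/37166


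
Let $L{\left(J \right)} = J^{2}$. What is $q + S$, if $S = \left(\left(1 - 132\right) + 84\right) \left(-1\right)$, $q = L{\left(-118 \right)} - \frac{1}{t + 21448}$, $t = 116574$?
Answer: $\frac{1928305361}{138022} \approx 13971.0$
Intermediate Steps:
$q = \frac{1921818327}{138022}$ ($q = \left(-118\right)^{2} - \frac{1}{116574 + 21448} = 13924 - \frac{1}{138022} = \frac{1921818327}{138022} \approx 13924.0$)
$S = 47$ ($S = \left(\left(1 - 132\right) + 84\right) \left(-1\right) = \left(-131 + 84\right) \left(-1\right) = \left(-47\right) \left(-1\right) = 47$)
$q + S = \frac{1921818327}{138022} + 47 = \frac{1928305361}{138022}$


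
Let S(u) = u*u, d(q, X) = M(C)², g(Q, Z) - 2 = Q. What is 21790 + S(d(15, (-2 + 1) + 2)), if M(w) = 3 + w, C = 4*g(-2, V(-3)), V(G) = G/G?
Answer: 21871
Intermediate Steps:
V(G) = 1
g(Q, Z) = 2 + Q
C = 0 (C = 4*(2 - 2) = 4*0 = 0)
d(q, X) = 9 (d(q, X) = (3 + 0)² = 3² = 9)
S(u) = u²
21790 + S(d(15, (-2 + 1) + 2)) = 21790 + 9² = 21790 + 81 = 21871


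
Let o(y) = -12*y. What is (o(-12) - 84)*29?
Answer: 1740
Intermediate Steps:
(o(-12) - 84)*29 = (-12*(-12) - 84)*29 = (144 - 84)*29 = 60*29 = 1740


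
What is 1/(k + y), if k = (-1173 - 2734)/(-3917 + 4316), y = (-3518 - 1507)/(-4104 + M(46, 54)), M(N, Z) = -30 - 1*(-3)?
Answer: -183141/1570538 ≈ -0.11661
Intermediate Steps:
M(N, Z) = -27 (M(N, Z) = -30 + 3 = -27)
y = 1675/1377 (y = (-3518 - 1507)/(-4104 - 27) = -5025/(-4131) = -5025*(-1/4131) = 1675/1377 ≈ 1.2164)
k = -3907/399 ≈ -9.7920
1/(k + y) = 1/(-3907/399 + 1675/1377) = 1/(-1570538/183141) = -183141/1570538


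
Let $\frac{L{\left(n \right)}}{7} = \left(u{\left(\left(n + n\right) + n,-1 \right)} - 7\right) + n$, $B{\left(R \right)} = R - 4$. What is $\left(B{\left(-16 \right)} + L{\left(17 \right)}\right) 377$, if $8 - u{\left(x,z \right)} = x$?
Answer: $-94627$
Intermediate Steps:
$B{\left(R \right)} = -4 + R$
$u{\left(x,z \right)} = 8 - x$
$L{\left(n \right)} = 7 - 14 n$ ($L{\left(n \right)} = 7 \left(\left(\left(8 - \left(\left(n + n\right) + n\right)\right) - 7\right) + n\right) = 7 \left(\left(\left(8 - \left(2 n + n\right)\right) - 7\right) + n\right) = 7 \left(\left(\left(8 - 3 n\right) - 7\right) + n\right) = 7 \left(\left(1 - 3 n\right) + n\right) = 7 \left(1 - 2 n\right) = 7 - 14 n$)
$\left(B{\left(-16 \right)} + L{\left(17 \right)}\right) 377 = \left(\left(-4 - 16\right) + \left(7 - 238\right)\right) 377 = \left(-20 + \left(7 - 238\right)\right) 377 = \left(-20 - 231\right) 377 = \left(-251\right) 377 = -94627$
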